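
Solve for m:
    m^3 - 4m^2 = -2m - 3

m = -0.618 or m = 1.618 or m = 3

Rearrange: m^3 - 4m^2 + 2m + 3 = 0.
Possible rational roots are divisors of 3. Testing m = 3 gives 0, so (m - 3) is a factor.
Divide: m^3 - 4m^2 + 2m + 3 = (m - 3)(m^2 - m - 1).
Apply the quadratic formula to m^2 - m - 1 = 0: m = (1 +/- sqrt(5))/2, i.e. m ~= 1.618 or m ~= -0.618.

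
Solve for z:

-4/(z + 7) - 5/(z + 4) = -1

Multiply both sides by (z + 7)(z + 4):
-4(z + 4) - 5(z + 7) = -(z + 7)(z + 4).
Expand and collect terms: -z² - 2z + 23 = 0.
By the quadratic formula, z = (2 ± √96) / -2, so z ≈ -5.899 or z ≈ 3.899.
Neither value makes a denominator zero (z ≠ -7, z ≠ -4), so both are valid.

z = -5.899 or z = 3.899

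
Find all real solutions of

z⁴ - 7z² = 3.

z = -2.7212 or z = 2.7212

Let u = z². The equation becomes u² - 7u - 3 = 0.
By the quadratic formula, u = 7/2 + √(61)/2 or u = 7/2 - √(61)/2.
z² = 7/2 + √(61)/2 gives z = ±√(7/2 + √(61)/2) ≈ ±2.7212.
z² = 7/2 - √(61)/2 < 0 has no real solution.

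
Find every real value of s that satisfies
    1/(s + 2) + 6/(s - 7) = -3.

Multiply both sides by (s + 2)(s - 7):
(s - 7) + 6(s + 2) = -3(s + 2)(s - 7).
Expand and collect terms: -3s² + 8s + 37 = 0.
By the quadratic formula, s = (-8 ± √508) / -6, so s ≈ -2.4231 or s ≈ 5.0898.
Neither value makes a denominator zero (s ≠ -2, s ≠ 7), so both are valid.

s = -2.4231 or s = 5.0898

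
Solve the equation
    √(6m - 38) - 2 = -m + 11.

Isolate the radical: √(6m - 38) = -m + 13.
Square both sides: 6m - 38 = (-m + 13)².
Expand and rearrange: m² - 32m + 207 = 0.
Solving gives m = 23 or m = 9.
Check each candidate in the original equation:
  m = 23: √(100) = 10, while -m + 13 = -10 — extraneous.
  m = 9: √(16) = 4, while -m + 13 = 4 — valid.

m = 9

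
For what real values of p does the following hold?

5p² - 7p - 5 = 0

Discriminant: (-7)² − 4·5·(-5) = 149.
Quadratic formula: p = (7 ± √149) / 10.
So p = 7/10 + √(149)/10 ≈ 1.9207 or p = 7/10 - √(149)/10 ≈ -0.5207.

p = -0.5207 or p = 1.9207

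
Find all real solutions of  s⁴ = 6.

s = -1.5651 or s = 1.5651

Let u = s². The equation becomes u² - 6 = 0.
By the quadratic formula, u = √(6) or u = -√(6).
s² = √(6) gives s = ±6^(1/4) ≈ ±1.5651.
s² = -√(6) < 0 has no real solution.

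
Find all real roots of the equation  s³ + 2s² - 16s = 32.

s = -4 or s = -2 or s = 4

Rearrange: s³ + 2s² - 16s - 32 = 0.
Possible rational roots are divisors of -32. Testing s = 4 gives 0, so (s - 4) is a factor.
Divide: s³ + 2s² - 16s - 32 = (s - 4)(s² + 6s + 8).
Factor the quadratic: s = -2 or s = -4.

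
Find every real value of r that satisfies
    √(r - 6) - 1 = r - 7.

r = 6 or r = 7

Isolate the radical: √(r - 6) = r - 6.
Square both sides: r - 6 = (r - 6)².
Expand and rearrange: r² - 13r + 42 = 0.
Solving gives r = 7 or r = 6.
Check each candidate in the original equation:
  r = 7: √(1) = 1, while r - 6 = 1 — valid.
  r = 6: √(0) = 0, while r - 6 = 0 — valid.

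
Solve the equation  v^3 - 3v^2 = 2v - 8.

Rearrange: v^3 - 3v^2 - 2v + 8 = 0.
Possible rational roots are divisors of 8. Testing v = 2 gives 0, so (v - 2) is a factor.
Divide: v^3 - 3v^2 - 2v + 8 = (v - 2)(v^2 - v - 4).
Apply the quadratic formula to v^2 - v - 4 = 0: v = (1 +/- sqrt(17))/2, i.e. v ~= 2.5616 or v ~= -1.5616.

v = -1.5616 or v = 2 or v = 2.5616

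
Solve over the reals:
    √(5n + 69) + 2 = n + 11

Isolate the radical: √(5n + 69) = n + 9.
Square both sides: 5n + 69 = (n + 9)².
Expand and rearrange: n² + 13n + 12 = 0.
Solving gives n = -1 or n = -12.
Check each candidate in the original equation:
  n = -1: √(64) = 8, while n + 9 = 8 — valid.
  n = -12: √(9) = 3, while n + 9 = -3 — extraneous.

n = -1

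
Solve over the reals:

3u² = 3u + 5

u = -0.8844 or u = 1.8844

Rearrange to standard form: 3u² - 3u - 5 = 0.
Discriminant: (-3)² − 4·3·(-5) = 69.
Quadratic formula: u = (3 ± √69) / 6.
So u = 1/2 + √(69)/6 ≈ 1.8844 or u = 1/2 - √(69)/6 ≈ -0.8844.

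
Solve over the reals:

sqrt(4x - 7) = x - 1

x = 2 or x = 4

Square both sides: 4x - 7 = (x - 1)^2.
Expand and rearrange: x^2 - 6x + 8 = 0.
Solving gives x = 4 or x = 2.
Check each candidate in the original equation:
  x = 4: sqrt(9) = 3, while x - 1 = 3 — valid.
  x = 2: sqrt(1) = 1, while x - 1 = 1 — valid.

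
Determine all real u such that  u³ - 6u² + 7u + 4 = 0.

u = -0.4142 or u = 2.4142 or u = 4

Possible rational roots are divisors of 4. Testing u = 4 gives 0, so (u - 4) is a factor.
Divide: u³ - 6u² + 7u + 4 = (u - 4)(u² - 2u - 1).
Apply the quadratic formula to u² - 2u - 1 = 0: u = (2 ± √8)/2, i.e. u ≈ 2.4142 or u ≈ -0.4142.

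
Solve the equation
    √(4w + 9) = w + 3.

Square both sides: 4w + 9 = (w + 3)².
Expand and rearrange: w² + 2w = 0.
Solving gives w = 0 or w = -2.
Check each candidate in the original equation:
  w = 0: √(9) = 3, while w + 3 = 3 — valid.
  w = -2: √(1) = 1, while w + 3 = 1 — valid.

w = -2 or w = 0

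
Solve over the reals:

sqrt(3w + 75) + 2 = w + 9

w = 2

Isolate the radical: sqrt(3w + 75) = w + 7.
Square both sides: 3w + 75 = (w + 7)^2.
Expand and rearrange: w^2 + 11w - 26 = 0.
Solving gives w = 2 or w = -13.
Check each candidate in the original equation:
  w = 2: sqrt(81) = 9, while w + 7 = 9 — valid.
  w = -13: sqrt(36) = 6, while w + 7 = -6 — extraneous.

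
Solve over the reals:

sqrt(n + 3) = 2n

Square both sides: n + 3 = (2n)^2.
Expand and rearrange: 4n^2 - n - 3 = 0.
Solving gives n = 1 or n = -0.75.
Check each candidate in the original equation:
  n = 1: sqrt(4) = 2, while 2n = 2 — valid.
  n = -0.75: sqrt(2.25) = 1.5, while 2n = -1.5 — extraneous.

n = 1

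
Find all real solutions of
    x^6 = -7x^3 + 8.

Let u = x^3. The equation becomes u^2 + 7u - 8 = 0.
Factor: (u - 1)(u + 8) = 0, so u = 1 or u = -8.
x^3 = 1 gives x = 1.
x^3 = -8 gives x = -2.

x = -2 or x = 1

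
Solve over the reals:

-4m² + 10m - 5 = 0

Discriminant: (10)² − 4·(-4)·(-5) = 20.
Quadratic formula: m = (-10 ± √20) / (-8).
So m = 5/4 - √(5)/4 ≈ 0.691 or m = √(5)/4 + 5/4 ≈ 1.809.

m = 0.691 or m = 1.809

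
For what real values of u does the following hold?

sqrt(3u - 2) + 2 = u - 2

u = 9

Isolate the radical: sqrt(3u - 2) = u - 4.
Square both sides: 3u - 2 = (u - 4)^2.
Expand and rearrange: u^2 - 11u + 18 = 0.
Solving gives u = 9 or u = 2.
Check each candidate in the original equation:
  u = 9: sqrt(25) = 5, while u - 4 = 5 — valid.
  u = 2: sqrt(4) = 2, while u - 4 = -2 — extraneous.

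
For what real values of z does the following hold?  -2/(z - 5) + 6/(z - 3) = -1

Multiply both sides by (z - 5)(z - 3):
-2(z - 3) + 6(z - 5) = -(z - 5)(z - 3).
Expand and collect terms: -z² + 4z + 9 = 0.
By the quadratic formula, z = (-4 ± √52) / -2, so z ≈ -1.6056 or z ≈ 5.6056.
Neither value makes a denominator zero (z ≠ 5, z ≠ 3), so both are valid.

z = -1.6056 or z = 5.6056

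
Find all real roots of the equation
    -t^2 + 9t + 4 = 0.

Discriminant: (9)^2 - 4*(-1)*4 = 97.
Quadratic formula: t = (-9 +/- sqrt(97)) / (-2).
So t = 9/2 - sqrt(97)/2 ~= -0.4244 or t = 9/2 + sqrt(97)/2 ~= 9.4244.

t = -0.4244 or t = 9.4244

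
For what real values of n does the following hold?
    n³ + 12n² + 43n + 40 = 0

Possible rational roots are divisors of 40. Testing n = -5 gives 0, so (n + 5) is a factor.
Divide: n³ + 12n² + 43n + 40 = (n + 5)(n² + 7n + 8).
Apply the quadratic formula to n² + 7n + 8 = 0: n = (-7 ± √17)/2, i.e. n ≈ -1.4384 or n ≈ -5.5616.

n = -5.5616 or n = -5 or n = -1.4384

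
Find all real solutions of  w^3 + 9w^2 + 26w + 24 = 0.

Possible rational roots are divisors of 24. Testing w = -2 gives 0, so (w + 2) is a factor.
Divide: w^3 + 9w^2 + 26w + 24 = (w + 2)(w^2 + 7w + 12).
Factor the quadratic: w = -3 or w = -4.

w = -4 or w = -3 or w = -2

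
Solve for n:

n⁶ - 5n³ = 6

n = -1 or n = 1.8171

Let u = n³. The equation becomes u² - 5u - 6 = 0.
Factor: (u - 6)(u + 1) = 0, so u = 6 or u = -1.
n³ = 6 gives n = ∛(6) ≈ 1.8171.
n³ = -1 gives n = -1.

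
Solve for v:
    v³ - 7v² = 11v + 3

Rearrange: v³ - 7v² - 11v - 3 = 0.
Possible rational roots are divisors of -3. Testing v = -1 gives 0, so (v + 1) is a factor.
Divide: v³ - 7v² - 11v - 3 = (v + 1)(v² - 8v - 3).
Apply the quadratic formula to v² - 8v - 3 = 0: v = (8 ± √76)/2, i.e. v ≈ 8.3589 or v ≈ -0.3589.

v = -1 or v = -0.3589 or v = 8.3589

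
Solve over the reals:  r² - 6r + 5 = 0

Factor: (r - 1)(r - 5) = 0.
So r = 1 or r = 5.

r = 1 or r = 5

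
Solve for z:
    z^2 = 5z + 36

z = -4 or z = 9

Bring every term to one side: z^2 - 5z - 36 = 0.
Factor: (z - 9)(z + 4) = 0.
So z = 9 or z = -4.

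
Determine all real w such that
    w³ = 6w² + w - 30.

w = -2 or w = 3 or w = 5

Rearrange: w³ - 6w² - w + 30 = 0.
Possible rational roots are divisors of 30. Testing w = 5 gives 0, so (w - 5) is a factor.
Divide: w³ - 6w² - w + 30 = (w - 5)(w² - w - 6).
Factor the quadratic: w = 3 or w = -2.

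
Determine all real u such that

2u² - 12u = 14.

u = -1 or u = 7

Bring every term to one side: 2u² - 12u - 14 = 0.
Factor: 2(u + 1)(u - 7) = 0.
So u = -1 or u = 7.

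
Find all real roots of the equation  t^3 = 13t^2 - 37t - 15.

Rearrange: t^3 - 13t^2 + 37t + 15 = 0.
Possible rational roots are divisors of 15. Testing t = 5 gives 0, so (t - 5) is a factor.
Divide: t^3 - 13t^2 + 37t + 15 = (t - 5)(t^2 - 8t - 3).
Apply the quadratic formula to t^2 - 8t - 3 = 0: t = (8 +/- sqrt(76))/2, i.e. t ~= 8.3589 or t ~= -0.3589.

t = -0.3589 or t = 5 or t = 8.3589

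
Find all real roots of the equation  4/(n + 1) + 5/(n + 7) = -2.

Multiply both sides by (n + 1)(n + 7):
4(n + 7) + 5(n + 1) = -2(n + 1)(n + 7).
Expand and collect terms: -2n² - 25n - 47 = 0.
By the quadratic formula, n = (25 ± √249) / -4, so n ≈ -10.1949 or n ≈ -2.3051.
Neither value makes a denominator zero (n ≠ -1, n ≠ -7), so both are valid.

n = -10.1949 or n = -2.3051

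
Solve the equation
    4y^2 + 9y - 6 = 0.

y = -2.788 or y = 0.538

Discriminant: (9)^2 - 4*4*(-6) = 177.
Quadratic formula: y = (-9 +/- sqrt(177)) / 8.
So y = -9/8 + sqrt(177)/8 ~= 0.538 or y = -sqrt(177)/8 - 9/8 ~= -2.788.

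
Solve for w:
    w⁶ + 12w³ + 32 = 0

Let u = w³. The equation becomes u² + 12u + 32 = 0.
Factor: (u + 8)(u + 4) = 0, so u = -8 or u = -4.
w³ = -8 gives w = -2.
w³ = -4 gives w = -∛(4) ≈ -1.5874.

w = -2 or w = -1.5874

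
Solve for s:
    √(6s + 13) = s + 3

s = -2 or s = 2

Square both sides: 6s + 13 = (s + 3)².
Expand and rearrange: s² - 4 = 0.
Solving gives s = 2 or s = -2.
Check each candidate in the original equation:
  s = 2: √(25) = 5, while s + 3 = 5 — valid.
  s = -2: √(1) = 1, while s + 3 = 1 — valid.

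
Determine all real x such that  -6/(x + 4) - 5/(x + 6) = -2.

x = -5.2604 or x = 0.7604

Multiply both sides by (x + 4)(x + 6):
-6(x + 6) - 5(x + 4) = -2(x + 4)(x + 6).
Expand and collect terms: -2x² - 9x + 8 = 0.
By the quadratic formula, x = (9 ± √145) / -4, so x ≈ -5.2604 or x ≈ 0.7604.
Neither value makes a denominator zero (x ≠ -4, x ≠ -6), so both are valid.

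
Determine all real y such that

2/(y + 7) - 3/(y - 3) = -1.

Multiply both sides by (y + 7)(y - 3):
2(y - 3) - 3(y + 7) = -(y + 7)(y - 3).
Expand and collect terms: -y^2 - 3y + 48 = 0.
By the quadratic formula, y = (3 +/- sqrt(201)) / -2, so y ~= -8.5887 or y ~= 5.5887.
Neither value makes a denominator zero (y != -7, y != 3), so both are valid.

y = -8.5887 or y = 5.5887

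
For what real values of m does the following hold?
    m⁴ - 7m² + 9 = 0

Let u = m². The equation becomes u² - 7u + 9 = 0.
By the quadratic formula, u = √(13)/2 + 7/2 or u = 7/2 - √(13)/2.
m² = √(13)/2 + 7/2 gives m = ±(1/2 + √(13)/2) ≈ ±2.3028.
m² = 7/2 - √(13)/2 gives m = ±(-1/2 + √(13)/2) ≈ ±1.3028.

m = -2.3028 or m = -1.3028 or m = 1.3028 or m = 2.3028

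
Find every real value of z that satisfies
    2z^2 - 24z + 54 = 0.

Factor: 2(z - 3)(z - 9) = 0.
So z = 3 or z = 9.

z = 3 or z = 9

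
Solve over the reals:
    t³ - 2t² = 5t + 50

Rearrange: t³ - 2t² - 5t - 50 = 0.
Possible rational roots are divisors of -50. Testing t = 5 gives 0, so (t - 5) is a factor.
Divide: t³ - 2t² - 5t - 50 = (t - 5)(t² + 3t + 10).
The quadratic t² + 3t + 10 has discriminant -31 < 0, so no further real roots.

t = 5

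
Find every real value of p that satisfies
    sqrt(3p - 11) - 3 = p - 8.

p = 9

Isolate the radical: sqrt(3p - 11) = p - 5.
Square both sides: 3p - 11 = (p - 5)^2.
Expand and rearrange: p^2 - 13p + 36 = 0.
Solving gives p = 9 or p = 4.
Check each candidate in the original equation:
  p = 9: sqrt(16) = 4, while p - 5 = 4 — valid.
  p = 4: sqrt(1) = 1, while p - 5 = -1 — extraneous.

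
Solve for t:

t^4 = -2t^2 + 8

Let u = t^2. The equation becomes u^2 + 2u - 8 = 0.
Factor: (u + 4)(u - 2) = 0, so u = -4 or u = 2.
t^2 = -4 < 0 has no real solution.
t^2 = 2 gives t = +/-sqrt(2) ~= +/-1.4142.

t = -1.4142 or t = 1.4142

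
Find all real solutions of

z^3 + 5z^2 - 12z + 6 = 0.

z = -6.873 or z = 0.873 or z = 1

Possible rational roots are divisors of 6. Testing z = 1 gives 0, so (z - 1) is a factor.
Divide: z^3 + 5z^2 - 12z + 6 = (z - 1)(z^2 + 6z - 6).
Apply the quadratic formula to z^2 + 6z - 6 = 0: z = (-6 +/- sqrt(60))/2, i.e. z ~= 0.873 or z ~= -6.873.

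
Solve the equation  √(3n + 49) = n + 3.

Square both sides: 3n + 49 = (n + 3)².
Expand and rearrange: n² + 3n - 40 = 0.
Solving gives n = 5 or n = -8.
Check each candidate in the original equation:
  n = 5: √(64) = 8, while n + 3 = 8 — valid.
  n = -8: √(25) = 5, while n + 3 = -5 — extraneous.

n = 5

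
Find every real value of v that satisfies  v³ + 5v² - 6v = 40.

v = -4 or v = -3.7016 or v = 2.7016

Rearrange: v³ + 5v² - 6v - 40 = 0.
Possible rational roots are divisors of -40. Testing v = -4 gives 0, so (v + 4) is a factor.
Divide: v³ + 5v² - 6v - 40 = (v + 4)(v² + v - 10).
Apply the quadratic formula to v² + v - 10 = 0: v = (-1 ± √41)/2, i.e. v ≈ 2.7016 or v ≈ -3.7016.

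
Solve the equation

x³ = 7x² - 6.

x = -0.873 or x = 1 or x = 6.873

Rearrange: x³ - 7x² + 6 = 0.
Possible rational roots are divisors of 6. Testing x = 1 gives 0, so (x - 1) is a factor.
Divide: x³ - 7x² + 6 = (x - 1)(x² - 6x - 6).
Apply the quadratic formula to x² - 6x - 6 = 0: x = (6 ± √60)/2, i.e. x ≈ 6.873 or x ≈ -0.873.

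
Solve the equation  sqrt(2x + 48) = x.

x = 8

Square both sides: 2x + 48 = (x)^2.
Expand and rearrange: x^2 - 2x - 48 = 0.
Solving gives x = 8 or x = -6.
Check each candidate in the original equation:
  x = 8: sqrt(64) = 8, while x = 8 — valid.
  x = -6: sqrt(36) = 6, while x = -6 — extraneous.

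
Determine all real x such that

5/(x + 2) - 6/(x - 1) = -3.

x = -3.1222 or x = 2.4555

Multiply both sides by (x + 2)(x - 1):
5(x - 1) - 6(x + 2) = -3(x + 2)(x - 1).
Expand and collect terms: -3x^2 - 2x + 23 = 0.
By the quadratic formula, x = (2 +/- sqrt(280)) / -6, so x ~= -3.1222 or x ~= 2.4555.
Neither value makes a denominator zero (x != -2, x != 1), so both are valid.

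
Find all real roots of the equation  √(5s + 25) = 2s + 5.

s = 0

Square both sides: 5s + 25 = (2s + 5)².
Expand and rearrange: 4s² + 15s = 0.
Solving gives s = 0 or s = -3.75.
Check each candidate in the original equation:
  s = 0: √(25) = 5, while 2s + 5 = 5 — valid.
  s = -3.75: √(6.25) = 2.5, while 2s + 5 = -2.5 — extraneous.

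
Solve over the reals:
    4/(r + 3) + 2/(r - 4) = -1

Multiply both sides by (r + 3)(r - 4):
4(r - 4) + 2(r + 3) = -(r + 3)(r - 4).
Expand and collect terms: -r² - 5r + 22 = 0.
By the quadratic formula, r = (5 ± √113) / -2, so r ≈ -7.8151 or r ≈ 2.8151.
Neither value makes a denominator zero (r ≠ -3, r ≠ 4), so both are valid.

r = -7.8151 or r = 2.8151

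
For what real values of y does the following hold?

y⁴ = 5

Let u = y². The equation becomes u² - 5 = 0.
By the quadratic formula, u = √(5) or u = -√(5).
y² = √(5) gives y = ±5^(1/4) ≈ ±1.4953.
y² = -√(5) < 0 has no real solution.

y = -1.4953 or y = 1.4953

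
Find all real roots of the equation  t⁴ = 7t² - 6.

Let u = t². The equation becomes u² - 7u + 6 = 0.
Factor: (u - 6)(u - 1) = 0, so u = 6 or u = 1.
t² = 6 gives t = ±√(6) ≈ ±2.4495.
t² = 1 gives t = ±1.

t = -2.4495 or t = -1 or t = 1 or t = 2.4495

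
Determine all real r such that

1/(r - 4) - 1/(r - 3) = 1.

r = 2.382 or r = 4.618

Multiply both sides by (r - 4)(r - 3):
(r - 3) - (r - 4) = (r - 4)(r - 3).
Expand and collect terms: r^2 - 7r + 11 = 0.
By the quadratic formula, r = (7 +/- sqrt(5)) / 2, so r ~= 4.618 or r ~= 2.382.
Neither value makes a denominator zero (r != 4, r != 3), so both are valid.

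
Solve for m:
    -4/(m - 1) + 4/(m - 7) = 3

Multiply both sides by (m - 1)(m - 7):
-4(m - 7) + 4(m - 1) = 3(m - 1)(m - 7).
Expand and collect terms: 3m² - 24m - 3 = 0.
By the quadratic formula, m = (24 ± √612) / 6, so m ≈ 8.1231 or m ≈ -0.1231.
Neither value makes a denominator zero (m ≠ 1, m ≠ 7), so both are valid.

m = -0.1231 or m = 8.1231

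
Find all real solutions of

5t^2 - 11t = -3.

Rearrange to standard form: 5t^2 - 11t + 3 = 0.
Discriminant: (-11)^2 - 4*5*3 = 61.
Quadratic formula: t = (11 +/- sqrt(61)) / 10.
So t = sqrt(61)/10 + 11/10 ~= 1.881 or t = 11/10 - sqrt(61)/10 ~= 0.319.

t = 0.319 or t = 1.881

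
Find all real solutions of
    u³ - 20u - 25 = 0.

u = -3.618 or u = -1.382 or u = 5

Possible rational roots are divisors of -25. Testing u = 5 gives 0, so (u - 5) is a factor.
Divide: u³ - 20u - 25 = (u - 5)(u² + 5u + 5).
Apply the quadratic formula to u² + 5u + 5 = 0: u = (-5 ± √5)/2, i.e. u ≈ -1.382 or u ≈ -3.618.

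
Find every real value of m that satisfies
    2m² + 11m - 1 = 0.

m = -5.5895 or m = 0.0895

Discriminant: (11)² − 4·2·(-1) = 129.
Quadratic formula: m = (-11 ± √129) / 4.
So m = -11/4 + √(129)/4 ≈ 0.0895 or m = -√(129)/4 - 11/4 ≈ -5.5895.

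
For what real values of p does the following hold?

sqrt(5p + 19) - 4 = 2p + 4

Isolate the radical: sqrt(5p + 19) = 2p + 8.
Square both sides: 5p + 19 = (2p + 8)^2.
Expand and rearrange: 4p^2 + 27p + 45 = 0.
Solving gives p = -3 or p = -3.75.
Check each candidate in the original equation:
  p = -3: sqrt(4) = 2, while 2p + 8 = 2 — valid.
  p = -3.75: sqrt(0.25) = 0.5, while 2p + 8 = 0.5 — valid.

p = -3.75 or p = -3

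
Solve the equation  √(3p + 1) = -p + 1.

Square both sides: 3p + 1 = (-p + 1)².
Expand and rearrange: p² - 5p = 0.
Solving gives p = 5 or p = 0.
Check each candidate in the original equation:
  p = 5: √(16) = 4, while -p + 1 = -4 — extraneous.
  p = 0: √(1) = 1, while -p + 1 = 1 — valid.

p = 0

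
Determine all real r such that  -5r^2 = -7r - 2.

Rearrange to standard form: -5r^2 + 7r + 2 = 0.
Discriminant: (7)^2 - 4*(-5)*2 = 89.
Quadratic formula: r = (-7 +/- sqrt(89)) / (-10).
So r = 7/10 - sqrt(89)/10 ~= -0.2434 or r = 7/10 + sqrt(89)/10 ~= 1.6434.

r = -0.2434 or r = 1.6434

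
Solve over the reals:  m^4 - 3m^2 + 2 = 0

Let u = m^2. The equation becomes u^2 - 3u + 2 = 0.
Factor: (u - 2)(u - 1) = 0, so u = 2 or u = 1.
m^2 = 2 gives m = +/-sqrt(2) ~= +/-1.4142.
m^2 = 1 gives m = +/-1.

m = -1.4142 or m = -1 or m = 1 or m = 1.4142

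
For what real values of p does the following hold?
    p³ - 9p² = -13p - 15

Rearrange: p³ - 9p² + 13p + 15 = 0.
Possible rational roots are divisors of 15. Testing p = 3 gives 0, so (p - 3) is a factor.
Divide: p³ - 9p² + 13p + 15 = (p - 3)(p² - 6p - 5).
Apply the quadratic formula to p² - 6p - 5 = 0: p = (6 ± √56)/2, i.e. p ≈ 6.7417 or p ≈ -0.7417.

p = -0.7417 or p = 3 or p = 6.7417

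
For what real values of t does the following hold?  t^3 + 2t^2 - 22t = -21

t = -6.1401 or t = 1.1401 or t = 3

Rearrange: t^3 + 2t^2 - 22t + 21 = 0.
Possible rational roots are divisors of 21. Testing t = 3 gives 0, so (t - 3) is a factor.
Divide: t^3 + 2t^2 - 22t + 21 = (t - 3)(t^2 + 5t - 7).
Apply the quadratic formula to t^2 + 5t - 7 = 0: t = (-5 +/- sqrt(53))/2, i.e. t ~= 1.1401 or t ~= -6.1401.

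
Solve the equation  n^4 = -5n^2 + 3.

n = -0.7358 or n = 0.7358

Let u = n^2. The equation becomes u^2 + 5u - 3 = 0.
By the quadratic formula, u = -5/2 + sqrt(37)/2 or u = -sqrt(37)/2 - 5/2.
n^2 = -5/2 + sqrt(37)/2 gives n = +/-sqrt(-5/2 + sqrt(37)/2) ~= +/-0.7358.
n^2 = -sqrt(37)/2 - 5/2 < 0 has no real solution.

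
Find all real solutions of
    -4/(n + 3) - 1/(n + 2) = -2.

Multiply both sides by (n + 3)(n + 2):
-4(n + 2) - (n + 3) = -2(n + 3)(n + 2).
Expand and collect terms: -2n² - 5n - 1 = 0.
By the quadratic formula, n = (5 ± √17) / -4, so n ≈ -2.2808 or n ≈ -0.2192.
Neither value makes a denominator zero (n ≠ -3, n ≠ -2), so both are valid.

n = -2.2808 or n = -0.2192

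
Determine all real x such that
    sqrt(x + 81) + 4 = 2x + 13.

Isolate the radical: sqrt(x + 81) = 2x + 9.
Square both sides: x + 81 = (2x + 9)^2.
Expand and rearrange: 4x^2 + 35x = 0.
Solving gives x = 0 or x = -8.75.
Check each candidate in the original equation:
  x = 0: sqrt(81) = 9, while 2x + 9 = 9 — valid.
  x = -8.75: sqrt(72.25) = 8.5, while 2x + 9 = -8.5 — extraneous.

x = 0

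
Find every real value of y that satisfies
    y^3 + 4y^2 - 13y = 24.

y = -5.5616 or y = -1.4384 or y = 3

Rearrange: y^3 + 4y^2 - 13y - 24 = 0.
Possible rational roots are divisors of -24. Testing y = 3 gives 0, so (y - 3) is a factor.
Divide: y^3 + 4y^2 - 13y - 24 = (y - 3)(y^2 + 7y + 8).
Apply the quadratic formula to y^2 + 7y + 8 = 0: y = (-7 +/- sqrt(17))/2, i.e. y ~= -1.4384 or y ~= -5.5616.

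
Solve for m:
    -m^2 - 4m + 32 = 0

Factor: -1(m + 8)(m - 4) = 0.
So m = -8 or m = 4.

m = -8 or m = 4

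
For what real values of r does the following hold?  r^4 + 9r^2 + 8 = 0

Let u = r^2. The equation becomes u^2 + 9u + 8 = 0.
Factor: (u + 8)(u + 1) = 0, so u = -8 or u = -1.
r^2 = -8 < 0 has no real solution.
r^2 = -1 < 0 has no real solution.

No real solutions.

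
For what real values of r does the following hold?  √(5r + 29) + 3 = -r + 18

Isolate the radical: √(5r + 29) = -r + 15.
Square both sides: 5r + 29 = (-r + 15)².
Expand and rearrange: r² - 35r + 196 = 0.
Solving gives r = 28 or r = 7.
Check each candidate in the original equation:
  r = 28: √(169) = 13, while -r + 15 = -13 — extraneous.
  r = 7: √(64) = 8, while -r + 15 = 8 — valid.

r = 7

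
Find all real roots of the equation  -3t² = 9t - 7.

Rearrange to standard form: -3t² - 9t + 7 = 0.
Discriminant: (-9)² − 4·(-3)·7 = 165.
Quadratic formula: t = (9 ± √165) / (-6).
So t = -√(165)/6 - 3/2 ≈ -3.6409 or t = -3/2 + √(165)/6 ≈ 0.6409.

t = -3.6409 or t = 0.6409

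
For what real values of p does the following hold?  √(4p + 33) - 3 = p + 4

p = -2

Isolate the radical: √(4p + 33) = p + 7.
Square both sides: 4p + 33 = (p + 7)².
Expand and rearrange: p² + 10p + 16 = 0.
Solving gives p = -2 or p = -8.
Check each candidate in the original equation:
  p = -2: √(25) = 5, while p + 7 = 5 — valid.
  p = -8: √(1) = 1, while p + 7 = -1 — extraneous.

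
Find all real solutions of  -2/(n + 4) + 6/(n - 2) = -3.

n = -2.8685 or n = -0.4648

Multiply both sides by (n + 4)(n - 2):
-2(n - 2) + 6(n + 4) = -3(n + 4)(n - 2).
Expand and collect terms: -3n² - 10n - 4 = 0.
By the quadratic formula, n = (10 ± √52) / -6, so n ≈ -2.8685 or n ≈ -0.4648.
Neither value makes a denominator zero (n ≠ -4, n ≠ 2), so both are valid.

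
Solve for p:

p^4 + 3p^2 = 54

Let u = p^2. The equation becomes u^2 + 3u - 54 = 0.
Factor: (u - 6)(u + 9) = 0, so u = 6 or u = -9.
p^2 = 6 gives p = +/-sqrt(6) ~= +/-2.4495.
p^2 = -9 < 0 has no real solution.

p = -2.4495 or p = 2.4495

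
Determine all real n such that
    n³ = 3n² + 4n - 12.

Rearrange: n³ - 3n² - 4n + 12 = 0.
Possible rational roots are divisors of 12. Testing n = 3 gives 0, so (n - 3) is a factor.
Divide: n³ - 3n² - 4n + 12 = (n - 3)(n² - 4).
Factor the quadratic: n = 2 or n = -2.

n = -2 or n = 2 or n = 3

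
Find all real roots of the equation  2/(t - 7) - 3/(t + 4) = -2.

Multiply both sides by (t - 7)(t + 4):
2(t + 4) - 3(t - 7) = -2(t - 7)(t + 4).
Expand and collect terms: -2t^2 + 7t + 27 = 0.
By the quadratic formula, t = (-7 +/- sqrt(265)) / -4, so t ~= -2.3197 or t ~= 5.8197.
Neither value makes a denominator zero (t != 7, t != -4), so both are valid.

t = -2.3197 or t = 5.8197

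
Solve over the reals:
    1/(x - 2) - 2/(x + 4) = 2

x = -4.9327 or x = 2.4327

Multiply both sides by (x - 2)(x + 4):
(x + 4) - 2(x - 2) = 2(x - 2)(x + 4).
Expand and collect terms: 2x^2 + 5x - 24 = 0.
By the quadratic formula, x = (-5 +/- sqrt(217)) / 4, so x ~= 2.4327 or x ~= -4.9327.
Neither value makes a denominator zero (x != 2, x != -4), so both are valid.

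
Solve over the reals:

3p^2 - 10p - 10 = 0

Discriminant: (-10)^2 - 4*3*(-10) = 220.
Quadratic formula: p = (10 +/- sqrt(220)) / 6.
So p = 5/3 + sqrt(55)/3 ~= 4.1387 or p = 5/3 - sqrt(55)/3 ~= -0.8054.

p = -0.8054 or p = 4.1387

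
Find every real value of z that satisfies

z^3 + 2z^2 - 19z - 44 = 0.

Possible rational roots are divisors of -44. Testing z = -4 gives 0, so (z + 4) is a factor.
Divide: z^3 + 2z^2 - 19z - 44 = (z + 4)(z^2 - 2z - 11).
Apply the quadratic formula to z^2 - 2z - 11 = 0: z = (2 +/- sqrt(48))/2, i.e. z ~= 4.4641 or z ~= -2.4641.

z = -4 or z = -2.4641 or z = 4.4641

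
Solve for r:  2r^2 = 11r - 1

Rearrange to standard form: 2r^2 - 11r + 1 = 0.
Discriminant: (-11)^2 - 4*2*1 = 113.
Quadratic formula: r = (11 +/- sqrt(113)) / 4.
So r = sqrt(113)/4 + 11/4 ~= 5.4075 or r = 11/4 - sqrt(113)/4 ~= 0.0925.

r = 0.0925 or r = 5.4075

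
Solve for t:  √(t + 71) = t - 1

Square both sides: t + 71 = (t - 1)².
Expand and rearrange: t² - 3t - 70 = 0.
Solving gives t = 10 or t = -7.
Check each candidate in the original equation:
  t = 10: √(81) = 9, while t - 1 = 9 — valid.
  t = -7: √(64) = 8, while t - 1 = -8 — extraneous.

t = 10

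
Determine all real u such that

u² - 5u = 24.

Bring every term to one side: u² - 5u - 24 = 0.
Factor: (u - 8)(u + 3) = 0.
So u = 8 or u = -3.

u = -3 or u = 8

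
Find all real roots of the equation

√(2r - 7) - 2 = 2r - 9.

Isolate the radical: √(2r - 7) = 2r - 7.
Square both sides: 2r - 7 = (2r - 7)².
Expand and rearrange: 4r² - 30r + 56 = 0.
Solving gives r = 4 or r = 3.5.
Check each candidate in the original equation:
  r = 4: √(1) = 1, while 2r - 7 = 1 — valid.
  r = 3.5: √(0) = 0, while 2r - 7 = 0 — valid.

r = 3.5 or r = 4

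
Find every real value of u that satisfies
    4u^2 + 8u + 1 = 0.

u = -1.866 or u = -0.134

Discriminant: (8)^2 - 4*4*1 = 48.
Quadratic formula: u = (-8 +/- sqrt(48)) / 8.
So u = -1 + sqrt(3)/2 ~= -0.134 or u = -1 - sqrt(3)/2 ~= -1.866.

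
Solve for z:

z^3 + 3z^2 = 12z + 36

z = -3.4641 or z = -3 or z = 3.4641

Rearrange: z^3 + 3z^2 - 12z - 36 = 0.
Possible rational roots are divisors of -36. Testing z = -3 gives 0, so (z + 3) is a factor.
Divide: z^3 + 3z^2 - 12z - 36 = (z + 3)(z^2 - 12).
Apply the quadratic formula to z^2 - 12 = 0: z = (0 +/- sqrt(48))/2, i.e. z ~= 3.4641 or z ~= -3.4641.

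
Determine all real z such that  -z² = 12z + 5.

z = -11.5678 or z = -0.4322

Rearrange to standard form: -z² - 12z - 5 = 0.
Discriminant: (-12)² − 4·(-1)·(-5) = 124.
Quadratic formula: z = (12 ± √124) / (-2).
So z = -6 - √(31) ≈ -11.5678 or z = -6 + √(31) ≈ -0.4322.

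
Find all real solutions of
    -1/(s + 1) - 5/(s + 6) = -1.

Multiply both sides by (s + 1)(s + 6):
-(s + 6) - 5(s + 1) = -(s + 1)(s + 6).
Expand and collect terms: -s² - s + 5 = 0.
By the quadratic formula, s = (1 ± √21) / -2, so s ≈ -2.7913 or s ≈ 1.7913.
Neither value makes a denominator zero (s ≠ -1, s ≠ -6), so both are valid.

s = -2.7913 or s = 1.7913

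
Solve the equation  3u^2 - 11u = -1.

u = 0.0933 or u = 3.5734

Rearrange to standard form: 3u^2 - 11u + 1 = 0.
Discriminant: (-11)^2 - 4*3*1 = 109.
Quadratic formula: u = (11 +/- sqrt(109)) / 6.
So u = sqrt(109)/6 + 11/6 ~= 3.5734 or u = 11/6 - sqrt(109)/6 ~= 0.0933.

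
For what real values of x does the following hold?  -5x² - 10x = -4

Rearrange to standard form: -5x² - 10x + 4 = 0.
Discriminant: (-10)² − 4·(-5)·4 = 180.
Quadratic formula: x = (10 ± √180) / (-10).
So x = -3·√(5)/5 - 1 ≈ -2.3416 or x = -1 + 3·√(5)/5 ≈ 0.3416.

x = -2.3416 or x = 0.3416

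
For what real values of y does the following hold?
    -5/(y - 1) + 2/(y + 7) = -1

y = -8.3007 or y = 5.3007

Multiply both sides by (y - 1)(y + 7):
-5(y + 7) + 2(y - 1) = -(y - 1)(y + 7).
Expand and collect terms: -y² - 3y + 44 = 0.
By the quadratic formula, y = (3 ± √185) / -2, so y ≈ -8.3007 or y ≈ 5.3007.
Neither value makes a denominator zero (y ≠ 1, y ≠ -7), so both are valid.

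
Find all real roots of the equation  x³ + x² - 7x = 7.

Rearrange: x³ + x² - 7x - 7 = 0.
Possible rational roots are divisors of -7. Testing x = -1 gives 0, so (x + 1) is a factor.
Divide: x³ + x² - 7x - 7 = (x + 1)(x² - 7).
Apply the quadratic formula to x² - 7 = 0: x = (0 ± √28)/2, i.e. x ≈ 2.6458 or x ≈ -2.6458.

x = -2.6458 or x = -1 or x = 2.6458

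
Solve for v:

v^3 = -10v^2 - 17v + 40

Rearrange: v^3 + 10v^2 + 17v - 40 = 0.
Possible rational roots are divisors of -40. Testing v = -5 gives 0, so (v + 5) is a factor.
Divide: v^3 + 10v^2 + 17v - 40 = (v + 5)(v^2 + 5v - 8).
Apply the quadratic formula to v^2 + 5v - 8 = 0: v = (-5 +/- sqrt(57))/2, i.e. v ~= 1.2749 or v ~= -6.2749.

v = -6.2749 or v = -5 or v = 1.2749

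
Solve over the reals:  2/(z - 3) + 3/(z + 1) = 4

Multiply both sides by (z - 3)(z + 1):
2(z + 1) + 3(z - 3) = 4(z - 3)(z + 1).
Expand and collect terms: 4z^2 - 13z - 5 = 0.
By the quadratic formula, z = (13 +/- sqrt(249)) / 8, so z ~= 3.5975 or z ~= -0.3475.
Neither value makes a denominator zero (z != 3, z != -1), so both are valid.

z = -0.3475 or z = 3.5975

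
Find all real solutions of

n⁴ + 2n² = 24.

Let u = n². The equation becomes u² + 2u - 24 = 0.
Factor: (u + 6)(u - 4) = 0, so u = -6 or u = 4.
n² = -6 < 0 has no real solution.
n² = 4 gives n = ±2.

n = -2 or n = 2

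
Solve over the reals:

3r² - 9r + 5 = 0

Discriminant: (-9)² − 4·3·5 = 21.
Quadratic formula: r = (9 ± √21) / 6.
So r = √(21)/6 + 3/2 ≈ 2.2638 or r = 3/2 - √(21)/6 ≈ 0.7362.

r = 0.7362 or r = 2.2638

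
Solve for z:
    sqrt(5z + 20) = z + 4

Square both sides: 5z + 20 = (z + 4)^2.
Expand and rearrange: z^2 + 3z - 4 = 0.
Solving gives z = 1 or z = -4.
Check each candidate in the original equation:
  z = 1: sqrt(25) = 5, while z + 4 = 5 — valid.
  z = -4: sqrt(0) = 0, while z + 4 = 0 — valid.

z = -4 or z = 1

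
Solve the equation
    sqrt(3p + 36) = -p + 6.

Square both sides: 3p + 36 = (-p + 6)^2.
Expand and rearrange: p^2 - 15p = 0.
Solving gives p = 15 or p = 0.
Check each candidate in the original equation:
  p = 15: sqrt(81) = 9, while -p + 6 = -9 — extraneous.
  p = 0: sqrt(36) = 6, while -p + 6 = 6 — valid.

p = 0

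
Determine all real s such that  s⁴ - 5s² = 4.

Let u = s². The equation becomes u² - 5u - 4 = 0.
By the quadratic formula, u = 5/2 + √(41)/2 or u = 5/2 - √(41)/2.
s² = 5/2 + √(41)/2 gives s = ±√(5/2 + √(41)/2) ≈ ±2.3878.
s² = 5/2 - √(41)/2 < 0 has no real solution.

s = -2.3878 or s = 2.3878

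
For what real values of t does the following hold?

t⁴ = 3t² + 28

Let u = t². The equation becomes u² - 3u - 28 = 0.
Factor: (u - 7)(u + 4) = 0, so u = 7 or u = -4.
t² = 7 gives t = ±√(7) ≈ ±2.6458.
t² = -4 < 0 has no real solution.

t = -2.6458 or t = 2.6458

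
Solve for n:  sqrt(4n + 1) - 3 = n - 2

Isolate the radical: sqrt(4n + 1) = n + 1.
Square both sides: 4n + 1 = (n + 1)^2.
Expand and rearrange: n^2 - 2n = 0.
Solving gives n = 2 or n = 0.
Check each candidate in the original equation:
  n = 2: sqrt(9) = 3, while n + 1 = 3 — valid.
  n = 0: sqrt(1) = 1, while n + 1 = 1 — valid.

n = 0 or n = 2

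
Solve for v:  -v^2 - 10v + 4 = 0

v = -10.3852 or v = 0.3852

Discriminant: (-10)^2 - 4*(-1)*4 = 116.
Quadratic formula: v = (10 +/- sqrt(116)) / (-2).
So v = -sqrt(29) - 5 ~= -10.3852 or v = -5 + sqrt(29) ~= 0.3852.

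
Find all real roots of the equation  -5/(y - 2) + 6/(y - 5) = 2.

y = 0.5 or y = 7

Multiply both sides by (y - 2)(y - 5):
-5(y - 5) + 6(y - 2) = 2(y - 2)(y - 5).
Expand and collect terms: 2y^2 - 15y + 7 = 0.
Factor or apply the quadratic formula: y = 7 or y = 0.5.
Neither value makes a denominator zero (y != 2, y != 5), so both are valid.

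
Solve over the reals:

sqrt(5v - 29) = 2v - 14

Square both sides: 5v - 29 = (2v - 14)^2.
Expand and rearrange: 4v^2 - 61v + 225 = 0.
Solving gives v = 9 or v = 6.25.
Check each candidate in the original equation:
  v = 9: sqrt(16) = 4, while 2v - 14 = 4 — valid.
  v = 6.25: sqrt(2.25) = 1.5, while 2v - 14 = -1.5 — extraneous.

v = 9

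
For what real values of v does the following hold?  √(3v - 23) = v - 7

v = 8 or v = 9

Square both sides: 3v - 23 = (v - 7)².
Expand and rearrange: v² - 17v + 72 = 0.
Solving gives v = 9 or v = 8.
Check each candidate in the original equation:
  v = 9: √(4) = 2, while v - 7 = 2 — valid.
  v = 8: √(1) = 1, while v - 7 = 1 — valid.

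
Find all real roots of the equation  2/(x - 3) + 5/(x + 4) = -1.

Multiply both sides by (x - 3)(x + 4):
2(x + 4) + 5(x - 3) = -(x - 3)(x + 4).
Expand and collect terms: -x² - 8x + 19 = 0.
By the quadratic formula, x = (8 ± √140) / -2, so x ≈ -9.9161 or x ≈ 1.9161.
Neither value makes a denominator zero (x ≠ 3, x ≠ -4), so both are valid.

x = -9.9161 or x = 1.9161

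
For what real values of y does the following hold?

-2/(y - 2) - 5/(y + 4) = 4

Multiply both sides by (y - 2)(y + 4):
-2(y + 4) - 5(y - 2) = 4(y - 2)(y + 4).
Expand and collect terms: 4y² + 15y - 34 = 0.
By the quadratic formula, y = (-15 ± √769) / 8, so y ≈ 1.5914 or y ≈ -5.3414.
Neither value makes a denominator zero (y ≠ 2, y ≠ -4), so both are valid.

y = -5.3414 or y = 1.5914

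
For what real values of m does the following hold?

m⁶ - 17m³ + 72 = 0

Let u = m³. The equation becomes u² - 17u + 72 = 0.
Factor: (u - 9)(u - 8) = 0, so u = 9 or u = 8.
m³ = 9 gives m = ∛(9) ≈ 2.0801.
m³ = 8 gives m = 2.

m = 2 or m = 2.0801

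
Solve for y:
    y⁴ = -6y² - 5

Let u = y². The equation becomes u² + 6u + 5 = 0.
Factor: (u + 5)(u + 1) = 0, so u = -5 or u = -1.
y² = -5 < 0 has no real solution.
y² = -1 < 0 has no real solution.

No real solutions.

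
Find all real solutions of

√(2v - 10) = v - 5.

v = 5 or v = 7

Square both sides: 2v - 10 = (v - 5)².
Expand and rearrange: v² - 12v + 35 = 0.
Solving gives v = 7 or v = 5.
Check each candidate in the original equation:
  v = 7: √(4) = 2, while v - 5 = 2 — valid.
  v = 5: √(0) = 0, while v - 5 = 0 — valid.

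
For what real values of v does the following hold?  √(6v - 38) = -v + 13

v = 9

Square both sides: 6v - 38 = (-v + 13)².
Expand and rearrange: v² - 32v + 207 = 0.
Solving gives v = 23 or v = 9.
Check each candidate in the original equation:
  v = 23: √(100) = 10, while -v + 13 = -10 — extraneous.
  v = 9: √(16) = 4, while -v + 13 = 4 — valid.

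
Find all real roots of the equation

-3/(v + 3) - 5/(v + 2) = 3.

v = -5.135 or v = -2.5316

Multiply both sides by (v + 3)(v + 2):
-3(v + 2) - 5(v + 3) = 3(v + 3)(v + 2).
Expand and collect terms: 3v^2 + 23v + 39 = 0.
By the quadratic formula, v = (-23 +/- sqrt(61)) / 6, so v ~= -2.5316 or v ~= -5.135.
Neither value makes a denominator zero (v != -3, v != -2), so both are valid.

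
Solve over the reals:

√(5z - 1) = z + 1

z = 1 or z = 2

Square both sides: 5z - 1 = (z + 1)².
Expand and rearrange: z² - 3z + 2 = 0.
Solving gives z = 2 or z = 1.
Check each candidate in the original equation:
  z = 2: √(9) = 3, while z + 1 = 3 — valid.
  z = 1: √(4) = 2, while z + 1 = 2 — valid.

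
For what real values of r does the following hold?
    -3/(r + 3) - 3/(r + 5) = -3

r = -4.4142 or r = -1.5858

Multiply both sides by (r + 3)(r + 5):
-3(r + 5) - 3(r + 3) = -3(r + 3)(r + 5).
Expand and collect terms: -3r² - 18r - 21 = 0.
By the quadratic formula, r = (18 ± √72) / -6, so r ≈ -4.4142 or r ≈ -1.5858.
Neither value makes a denominator zero (r ≠ -3, r ≠ -5), so both are valid.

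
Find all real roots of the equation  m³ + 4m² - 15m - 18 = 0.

Possible rational roots are divisors of -18. Testing m = 3 gives 0, so (m - 3) is a factor.
Divide: m³ + 4m² - 15m - 18 = (m - 3)(m² + 7m + 6).
Factor the quadratic: m = -1 or m = -6.

m = -6 or m = -1 or m = 3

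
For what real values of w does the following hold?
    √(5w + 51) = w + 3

Square both sides: 5w + 51 = (w + 3)².
Expand and rearrange: w² + w - 42 = 0.
Solving gives w = 6 or w = -7.
Check each candidate in the original equation:
  w = 6: √(81) = 9, while w + 3 = 9 — valid.
  w = -7: √(16) = 4, while w + 3 = -4 — extraneous.

w = 6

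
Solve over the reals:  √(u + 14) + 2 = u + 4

u = 2

Isolate the radical: √(u + 14) = u + 2.
Square both sides: u + 14 = (u + 2)².
Expand and rearrange: u² + 3u - 10 = 0.
Solving gives u = 2 or u = -5.
Check each candidate in the original equation:
  u = 2: √(16) = 4, while u + 2 = 4 — valid.
  u = -5: √(9) = 3, while u + 2 = -3 — extraneous.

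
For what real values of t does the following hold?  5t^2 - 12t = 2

Rearrange to standard form: 5t^2 - 12t - 2 = 0.
Discriminant: (-12)^2 - 4*5*(-2) = 184.
Quadratic formula: t = (12 +/- sqrt(184)) / 10.
So t = 6/5 + sqrt(46)/5 ~= 2.5565 or t = 6/5 - sqrt(46)/5 ~= -0.1565.

t = -0.1565 or t = 2.5565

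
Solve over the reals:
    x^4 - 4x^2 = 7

Let u = x^2. The equation becomes u^2 - 4u - 7 = 0.
By the quadratic formula, u = 2 + sqrt(11) or u = 2 - sqrt(11).
x^2 = 2 + sqrt(11) gives x = +/-sqrt(2 + sqrt(11)) ~= +/-2.3058.
x^2 = 2 - sqrt(11) < 0 has no real solution.

x = -2.3058 or x = 2.3058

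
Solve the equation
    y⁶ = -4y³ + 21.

Let u = y³. The equation becomes u² + 4u - 21 = 0.
Factor: (u + 7)(u - 3) = 0, so u = -7 or u = 3.
y³ = -7 gives y = -∛(7) ≈ -1.9129.
y³ = 3 gives y = ∛(3) ≈ 1.4422.

y = -1.9129 or y = 1.4422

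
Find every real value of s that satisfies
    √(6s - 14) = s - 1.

Square both sides: 6s - 14 = (s - 1)².
Expand and rearrange: s² - 8s + 15 = 0.
Solving gives s = 5 or s = 3.
Check each candidate in the original equation:
  s = 5: √(16) = 4, while s - 1 = 4 — valid.
  s = 3: √(4) = 2, while s - 1 = 2 — valid.

s = 3 or s = 5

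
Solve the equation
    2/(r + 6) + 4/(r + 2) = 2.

r = -5.3723 or r = 0.3723

Multiply both sides by (r + 6)(r + 2):
2(r + 2) + 4(r + 6) = 2(r + 6)(r + 2).
Expand and collect terms: 2r^2 + 10r - 4 = 0.
By the quadratic formula, r = (-10 +/- sqrt(132)) / 4, so r ~= 0.3723 or r ~= -5.3723.
Neither value makes a denominator zero (r != -6, r != -2), so both are valid.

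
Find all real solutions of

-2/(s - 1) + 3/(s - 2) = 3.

Multiply both sides by (s - 1)(s - 2):
-2(s - 2) + 3(s - 1) = 3(s - 1)(s - 2).
Expand and collect terms: 3s² - 10s + 5 = 0.
By the quadratic formula, s = (10 ± √40) / 6, so s ≈ 2.7208 or s ≈ 0.6126.
Neither value makes a denominator zero (s ≠ 1, s ≠ 2), so both are valid.

s = 0.6126 or s = 2.7208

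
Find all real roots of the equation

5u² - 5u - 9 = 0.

u = -0.9318 or u = 1.9318

Discriminant: (-5)² − 4·5·(-9) = 205.
Quadratic formula: u = (5 ± √205) / 10.
So u = 1/2 + √(205)/10 ≈ 1.9318 or u = 1/2 - √(205)/10 ≈ -0.9318.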